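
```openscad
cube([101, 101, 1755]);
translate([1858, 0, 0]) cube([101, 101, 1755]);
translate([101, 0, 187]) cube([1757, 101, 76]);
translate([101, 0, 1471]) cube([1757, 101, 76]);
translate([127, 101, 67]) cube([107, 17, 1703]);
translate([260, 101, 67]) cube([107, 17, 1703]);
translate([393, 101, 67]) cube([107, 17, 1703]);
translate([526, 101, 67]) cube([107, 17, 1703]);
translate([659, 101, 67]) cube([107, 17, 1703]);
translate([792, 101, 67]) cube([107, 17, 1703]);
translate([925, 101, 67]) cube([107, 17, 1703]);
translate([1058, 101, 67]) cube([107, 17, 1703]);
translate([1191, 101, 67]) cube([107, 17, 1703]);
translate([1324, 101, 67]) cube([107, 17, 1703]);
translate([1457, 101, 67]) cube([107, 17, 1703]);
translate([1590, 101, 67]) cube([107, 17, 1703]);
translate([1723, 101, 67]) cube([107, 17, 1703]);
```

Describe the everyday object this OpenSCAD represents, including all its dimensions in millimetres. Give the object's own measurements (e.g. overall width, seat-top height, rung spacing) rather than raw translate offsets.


A fence section. Two 101×101 mm posts, 1755 mm tall, stand on the floor with a clear span of 1757 mm between their inner faces. Two horizontal rails of 101×76 mm section span the gap between the posts with their undersides at z = 187 mm and z = 1471 mm, flush with the posts' −y face. 13 pickets, each 107 mm wide, 17 mm thick and 1703 mm tall, are fixed to the +y face of the rails with their bottoms at z = 67 mm, spaced across the span with a 26 mm gap after the −x post and between neighbouring pickets, with 28 mm left before the +x post.


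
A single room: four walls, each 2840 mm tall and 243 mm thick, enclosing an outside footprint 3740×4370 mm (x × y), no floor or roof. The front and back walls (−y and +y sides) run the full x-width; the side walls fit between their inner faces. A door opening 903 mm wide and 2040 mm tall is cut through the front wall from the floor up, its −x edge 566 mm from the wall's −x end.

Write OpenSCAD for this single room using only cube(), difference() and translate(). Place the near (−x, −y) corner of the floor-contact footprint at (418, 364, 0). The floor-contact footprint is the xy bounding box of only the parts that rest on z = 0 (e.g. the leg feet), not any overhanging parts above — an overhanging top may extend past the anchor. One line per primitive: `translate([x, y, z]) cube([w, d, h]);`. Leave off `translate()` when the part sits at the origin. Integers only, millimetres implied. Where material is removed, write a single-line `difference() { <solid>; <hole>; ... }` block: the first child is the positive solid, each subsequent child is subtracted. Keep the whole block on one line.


difference() { translate([418, 364, 0]) cube([3740, 243, 2840]); translate([984, 364, 0]) cube([903, 243, 2040]); }
translate([418, 4491, 0]) cube([3740, 243, 2840]);
translate([418, 607, 0]) cube([243, 3884, 2840]);
translate([3915, 607, 0]) cube([243, 3884, 2840]);


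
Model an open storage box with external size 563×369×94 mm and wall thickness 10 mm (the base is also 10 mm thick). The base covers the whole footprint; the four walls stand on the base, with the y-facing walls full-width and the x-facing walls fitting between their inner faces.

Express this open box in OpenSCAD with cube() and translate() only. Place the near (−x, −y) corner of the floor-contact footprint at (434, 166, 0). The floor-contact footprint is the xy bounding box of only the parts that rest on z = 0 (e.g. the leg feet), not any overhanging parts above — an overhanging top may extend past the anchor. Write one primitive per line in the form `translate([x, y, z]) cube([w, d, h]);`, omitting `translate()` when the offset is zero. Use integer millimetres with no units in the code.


translate([434, 166, 0]) cube([563, 369, 10]);
translate([434, 166, 10]) cube([563, 10, 84]);
translate([434, 525, 10]) cube([563, 10, 84]);
translate([434, 176, 10]) cube([10, 349, 84]);
translate([987, 176, 10]) cube([10, 349, 84]);


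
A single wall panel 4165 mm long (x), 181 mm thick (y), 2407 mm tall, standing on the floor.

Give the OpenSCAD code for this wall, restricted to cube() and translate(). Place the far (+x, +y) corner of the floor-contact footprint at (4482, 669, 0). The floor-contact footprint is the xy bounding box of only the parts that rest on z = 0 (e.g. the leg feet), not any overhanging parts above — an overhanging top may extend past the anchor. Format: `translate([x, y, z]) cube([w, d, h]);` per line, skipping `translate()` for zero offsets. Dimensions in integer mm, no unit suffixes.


translate([317, 488, 0]) cube([4165, 181, 2407]);


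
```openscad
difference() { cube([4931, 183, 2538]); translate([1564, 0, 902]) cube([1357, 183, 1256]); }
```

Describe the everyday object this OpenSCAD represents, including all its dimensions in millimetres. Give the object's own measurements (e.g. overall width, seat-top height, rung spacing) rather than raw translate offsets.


A wall 4931 mm long (x), 183 mm thick (y), 2538 mm tall, with a rectangular window opening cut through it. The opening is 1357 mm wide and 1256 mm tall; its sill is at z = 902 mm and its near (−x) edge is 1564 mm from the wall's −x end. The opening passes through the full wall thickness.


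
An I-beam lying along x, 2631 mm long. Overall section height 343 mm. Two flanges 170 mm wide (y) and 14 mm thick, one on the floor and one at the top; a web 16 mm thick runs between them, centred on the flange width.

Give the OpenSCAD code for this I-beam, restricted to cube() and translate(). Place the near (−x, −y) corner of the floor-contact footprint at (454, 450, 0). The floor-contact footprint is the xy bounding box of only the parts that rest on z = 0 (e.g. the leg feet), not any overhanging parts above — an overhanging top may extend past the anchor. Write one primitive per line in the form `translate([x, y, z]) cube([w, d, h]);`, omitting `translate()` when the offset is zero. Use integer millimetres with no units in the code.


translate([454, 450, 0]) cube([2631, 170, 14]);
translate([454, 527, 14]) cube([2631, 16, 315]);
translate([454, 450, 329]) cube([2631, 170, 14]);


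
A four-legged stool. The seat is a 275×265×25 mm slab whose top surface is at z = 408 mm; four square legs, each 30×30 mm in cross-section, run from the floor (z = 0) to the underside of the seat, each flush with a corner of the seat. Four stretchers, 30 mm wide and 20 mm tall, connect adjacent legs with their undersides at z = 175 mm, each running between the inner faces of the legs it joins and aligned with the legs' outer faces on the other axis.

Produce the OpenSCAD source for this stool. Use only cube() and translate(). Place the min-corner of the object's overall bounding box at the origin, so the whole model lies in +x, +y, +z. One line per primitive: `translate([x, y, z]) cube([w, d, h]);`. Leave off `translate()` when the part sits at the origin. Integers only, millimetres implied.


translate([0, 0, 383]) cube([275, 265, 25]);
cube([30, 30, 383]);
translate([245, 0, 0]) cube([30, 30, 383]);
translate([0, 235, 0]) cube([30, 30, 383]);
translate([245, 235, 0]) cube([30, 30, 383]);
translate([30, 0, 175]) cube([215, 30, 20]);
translate([30, 235, 175]) cube([215, 30, 20]);
translate([0, 30, 175]) cube([30, 205, 20]);
translate([245, 30, 175]) cube([30, 205, 20]);


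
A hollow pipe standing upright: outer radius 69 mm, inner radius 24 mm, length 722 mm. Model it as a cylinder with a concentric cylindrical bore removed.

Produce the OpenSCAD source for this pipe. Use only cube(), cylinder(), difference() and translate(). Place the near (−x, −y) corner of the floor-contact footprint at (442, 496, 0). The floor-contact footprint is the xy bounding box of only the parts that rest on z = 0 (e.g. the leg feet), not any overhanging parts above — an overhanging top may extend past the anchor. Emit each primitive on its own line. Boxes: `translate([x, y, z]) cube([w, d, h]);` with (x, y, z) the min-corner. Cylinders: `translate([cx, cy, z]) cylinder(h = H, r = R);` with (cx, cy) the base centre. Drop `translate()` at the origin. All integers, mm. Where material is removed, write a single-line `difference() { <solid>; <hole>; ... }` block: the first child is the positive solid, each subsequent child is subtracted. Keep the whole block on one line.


difference() { translate([511, 565, 0]) cylinder(h = 722, r = 69); translate([511, 565, 0]) cylinder(h = 722, r = 24); }


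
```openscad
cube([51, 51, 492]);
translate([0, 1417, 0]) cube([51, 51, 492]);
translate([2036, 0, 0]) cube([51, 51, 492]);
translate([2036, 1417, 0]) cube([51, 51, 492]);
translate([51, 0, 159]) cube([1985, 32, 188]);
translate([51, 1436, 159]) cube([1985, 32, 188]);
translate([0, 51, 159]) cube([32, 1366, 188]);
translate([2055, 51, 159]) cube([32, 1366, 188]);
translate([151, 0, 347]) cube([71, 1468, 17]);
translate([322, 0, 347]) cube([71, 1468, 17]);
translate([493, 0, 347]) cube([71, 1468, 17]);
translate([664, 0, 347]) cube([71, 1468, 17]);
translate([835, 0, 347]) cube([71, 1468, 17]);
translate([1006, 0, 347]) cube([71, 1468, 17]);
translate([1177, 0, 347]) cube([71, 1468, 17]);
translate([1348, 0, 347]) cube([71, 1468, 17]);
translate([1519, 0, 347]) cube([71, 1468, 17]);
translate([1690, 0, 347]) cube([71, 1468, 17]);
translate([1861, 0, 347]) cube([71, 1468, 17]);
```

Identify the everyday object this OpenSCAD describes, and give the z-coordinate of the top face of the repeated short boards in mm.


A bed frame. The slat-top height is 364 mm.

Four posts, four rails, and a row of slats — a bed frame. Slats sit on the rails at z = 159 + 188 = 347; with slat thickness 17, the top is 364 mm.


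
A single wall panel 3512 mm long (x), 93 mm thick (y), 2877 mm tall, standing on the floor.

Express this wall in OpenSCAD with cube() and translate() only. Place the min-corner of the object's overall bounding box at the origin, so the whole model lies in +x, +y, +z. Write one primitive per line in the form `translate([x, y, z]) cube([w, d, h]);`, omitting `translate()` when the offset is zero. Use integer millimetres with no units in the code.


cube([3512, 93, 2877]);


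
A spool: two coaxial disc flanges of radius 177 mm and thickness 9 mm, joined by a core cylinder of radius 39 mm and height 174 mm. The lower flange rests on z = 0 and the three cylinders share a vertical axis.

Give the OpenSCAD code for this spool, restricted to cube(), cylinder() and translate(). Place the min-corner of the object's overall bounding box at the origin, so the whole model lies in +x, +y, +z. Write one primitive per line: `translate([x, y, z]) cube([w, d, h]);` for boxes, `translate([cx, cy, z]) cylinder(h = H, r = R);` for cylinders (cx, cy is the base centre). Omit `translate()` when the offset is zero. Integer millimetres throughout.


translate([177, 177, 0]) cylinder(h = 9, r = 177);
translate([177, 177, 9]) cylinder(h = 174, r = 39);
translate([177, 177, 183]) cylinder(h = 9, r = 177);


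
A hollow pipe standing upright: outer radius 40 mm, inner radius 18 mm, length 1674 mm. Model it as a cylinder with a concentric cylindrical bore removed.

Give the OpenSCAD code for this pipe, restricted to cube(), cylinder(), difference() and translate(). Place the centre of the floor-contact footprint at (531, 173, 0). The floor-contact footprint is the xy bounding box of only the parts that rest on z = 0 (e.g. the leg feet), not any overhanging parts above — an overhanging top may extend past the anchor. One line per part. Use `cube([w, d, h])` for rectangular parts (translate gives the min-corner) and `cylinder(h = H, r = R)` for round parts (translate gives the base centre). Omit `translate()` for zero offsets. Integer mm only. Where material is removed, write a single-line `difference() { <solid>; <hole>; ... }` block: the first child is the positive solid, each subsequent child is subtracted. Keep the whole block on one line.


difference() { translate([531, 173, 0]) cylinder(h = 1674, r = 40); translate([531, 173, 0]) cylinder(h = 1674, r = 18); }


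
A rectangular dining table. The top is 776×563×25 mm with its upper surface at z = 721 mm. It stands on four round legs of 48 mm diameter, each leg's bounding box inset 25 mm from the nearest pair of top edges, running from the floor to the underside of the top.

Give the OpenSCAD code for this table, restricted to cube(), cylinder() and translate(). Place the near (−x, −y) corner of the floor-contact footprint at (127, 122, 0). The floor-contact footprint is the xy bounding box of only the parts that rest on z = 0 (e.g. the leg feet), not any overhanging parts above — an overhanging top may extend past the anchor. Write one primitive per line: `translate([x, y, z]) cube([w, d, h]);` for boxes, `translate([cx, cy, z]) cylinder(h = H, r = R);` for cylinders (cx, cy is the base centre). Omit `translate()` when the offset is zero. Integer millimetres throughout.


translate([102, 97, 696]) cube([776, 563, 25]);
translate([151, 146, 0]) cylinder(h = 696, r = 24);
translate([829, 146, 0]) cylinder(h = 696, r = 24);
translate([151, 611, 0]) cylinder(h = 696, r = 24);
translate([829, 611, 0]) cylinder(h = 696, r = 24);


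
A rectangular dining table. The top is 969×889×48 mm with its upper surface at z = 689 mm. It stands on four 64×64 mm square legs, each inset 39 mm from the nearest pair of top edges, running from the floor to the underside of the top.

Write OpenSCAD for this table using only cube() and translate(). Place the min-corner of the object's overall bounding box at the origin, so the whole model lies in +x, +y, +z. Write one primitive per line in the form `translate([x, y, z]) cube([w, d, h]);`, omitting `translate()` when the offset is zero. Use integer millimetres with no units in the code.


translate([0, 0, 641]) cube([969, 889, 48]);
translate([39, 39, 0]) cube([64, 64, 641]);
translate([866, 39, 0]) cube([64, 64, 641]);
translate([39, 786, 0]) cube([64, 64, 641]);
translate([866, 786, 0]) cube([64, 64, 641]);


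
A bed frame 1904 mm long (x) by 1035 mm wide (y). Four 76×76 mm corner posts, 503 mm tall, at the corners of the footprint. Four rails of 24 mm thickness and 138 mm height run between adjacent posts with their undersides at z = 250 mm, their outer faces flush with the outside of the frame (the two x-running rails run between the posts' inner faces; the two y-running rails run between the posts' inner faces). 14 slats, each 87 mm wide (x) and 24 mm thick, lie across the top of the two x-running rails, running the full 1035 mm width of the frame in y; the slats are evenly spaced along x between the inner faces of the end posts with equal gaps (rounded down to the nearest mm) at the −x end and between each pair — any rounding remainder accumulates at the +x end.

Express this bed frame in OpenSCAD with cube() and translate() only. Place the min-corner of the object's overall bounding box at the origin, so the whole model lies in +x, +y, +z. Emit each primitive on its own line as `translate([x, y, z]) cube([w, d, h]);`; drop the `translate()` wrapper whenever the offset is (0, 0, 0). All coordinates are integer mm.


cube([76, 76, 503]);
translate([0, 959, 0]) cube([76, 76, 503]);
translate([1828, 0, 0]) cube([76, 76, 503]);
translate([1828, 959, 0]) cube([76, 76, 503]);
translate([76, 0, 250]) cube([1752, 24, 138]);
translate([76, 1011, 250]) cube([1752, 24, 138]);
translate([0, 76, 250]) cube([24, 883, 138]);
translate([1880, 76, 250]) cube([24, 883, 138]);
translate([111, 0, 388]) cube([87, 1035, 24]);
translate([233, 0, 388]) cube([87, 1035, 24]);
translate([355, 0, 388]) cube([87, 1035, 24]);
translate([477, 0, 388]) cube([87, 1035, 24]);
translate([599, 0, 388]) cube([87, 1035, 24]);
translate([721, 0, 388]) cube([87, 1035, 24]);
translate([843, 0, 388]) cube([87, 1035, 24]);
translate([965, 0, 388]) cube([87, 1035, 24]);
translate([1087, 0, 388]) cube([87, 1035, 24]);
translate([1209, 0, 388]) cube([87, 1035, 24]);
translate([1331, 0, 388]) cube([87, 1035, 24]);
translate([1453, 0, 388]) cube([87, 1035, 24]);
translate([1575, 0, 388]) cube([87, 1035, 24]);
translate([1697, 0, 388]) cube([87, 1035, 24]);


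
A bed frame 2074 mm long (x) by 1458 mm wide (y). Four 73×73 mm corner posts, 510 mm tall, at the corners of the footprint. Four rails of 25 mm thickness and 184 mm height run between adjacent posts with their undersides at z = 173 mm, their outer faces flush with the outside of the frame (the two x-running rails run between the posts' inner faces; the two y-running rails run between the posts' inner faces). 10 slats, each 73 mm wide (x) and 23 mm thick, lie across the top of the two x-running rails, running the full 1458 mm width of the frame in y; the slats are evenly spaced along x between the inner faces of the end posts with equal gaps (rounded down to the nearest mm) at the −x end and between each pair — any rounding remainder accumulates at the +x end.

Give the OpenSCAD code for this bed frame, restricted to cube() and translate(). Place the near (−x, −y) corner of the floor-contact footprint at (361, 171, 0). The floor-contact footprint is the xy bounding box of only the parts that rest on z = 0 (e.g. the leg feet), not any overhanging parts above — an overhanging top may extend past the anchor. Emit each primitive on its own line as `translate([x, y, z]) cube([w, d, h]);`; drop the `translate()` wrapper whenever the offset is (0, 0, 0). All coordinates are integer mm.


translate([361, 171, 0]) cube([73, 73, 510]);
translate([361, 1556, 0]) cube([73, 73, 510]);
translate([2362, 171, 0]) cube([73, 73, 510]);
translate([2362, 1556, 0]) cube([73, 73, 510]);
translate([434, 171, 173]) cube([1928, 25, 184]);
translate([434, 1604, 173]) cube([1928, 25, 184]);
translate([361, 244, 173]) cube([25, 1312, 184]);
translate([2410, 244, 173]) cube([25, 1312, 184]);
translate([542, 171, 357]) cube([73, 1458, 23]);
translate([723, 171, 357]) cube([73, 1458, 23]);
translate([904, 171, 357]) cube([73, 1458, 23]);
translate([1085, 171, 357]) cube([73, 1458, 23]);
translate([1266, 171, 357]) cube([73, 1458, 23]);
translate([1447, 171, 357]) cube([73, 1458, 23]);
translate([1628, 171, 357]) cube([73, 1458, 23]);
translate([1809, 171, 357]) cube([73, 1458, 23]);
translate([1990, 171, 357]) cube([73, 1458, 23]);
translate([2171, 171, 357]) cube([73, 1458, 23]);


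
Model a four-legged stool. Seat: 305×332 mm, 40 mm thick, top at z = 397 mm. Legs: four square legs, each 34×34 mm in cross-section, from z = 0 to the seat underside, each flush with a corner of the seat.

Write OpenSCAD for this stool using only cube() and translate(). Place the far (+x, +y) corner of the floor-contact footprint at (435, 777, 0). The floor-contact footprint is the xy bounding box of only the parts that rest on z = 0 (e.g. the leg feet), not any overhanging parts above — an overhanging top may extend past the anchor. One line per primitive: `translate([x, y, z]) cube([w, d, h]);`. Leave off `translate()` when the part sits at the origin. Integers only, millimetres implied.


// leg_h = 397 - 40 = 357
translate([130, 445, 357]) cube([305, 332, 40]);
translate([130, 445, 0]) cube([34, 34, 357]);
translate([401, 445, 0]) cube([34, 34, 357]);
translate([130, 743, 0]) cube([34, 34, 357]);
translate([401, 743, 0]) cube([34, 34, 357]);


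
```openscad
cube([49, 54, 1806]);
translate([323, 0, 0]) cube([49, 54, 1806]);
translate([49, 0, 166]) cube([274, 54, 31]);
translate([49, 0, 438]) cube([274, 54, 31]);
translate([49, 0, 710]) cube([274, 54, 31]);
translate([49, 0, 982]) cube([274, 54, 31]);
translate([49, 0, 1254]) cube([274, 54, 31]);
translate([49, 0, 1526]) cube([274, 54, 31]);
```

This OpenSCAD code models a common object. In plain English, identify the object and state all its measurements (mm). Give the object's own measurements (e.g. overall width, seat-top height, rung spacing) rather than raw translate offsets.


A straight ladder. Two 49×54 mm vertical rails, 1806 mm tall, stand 372 mm apart (outside-to-outside) with their front faces coplanar on the −y side. 6 rungs, each 54 mm deep and 31 mm tall, span between the inner faces of the rails, front faces flush with the rails. The lowest rung's underside is at z = 166 mm and rungs are spaced 272 mm apart (underside to underside).


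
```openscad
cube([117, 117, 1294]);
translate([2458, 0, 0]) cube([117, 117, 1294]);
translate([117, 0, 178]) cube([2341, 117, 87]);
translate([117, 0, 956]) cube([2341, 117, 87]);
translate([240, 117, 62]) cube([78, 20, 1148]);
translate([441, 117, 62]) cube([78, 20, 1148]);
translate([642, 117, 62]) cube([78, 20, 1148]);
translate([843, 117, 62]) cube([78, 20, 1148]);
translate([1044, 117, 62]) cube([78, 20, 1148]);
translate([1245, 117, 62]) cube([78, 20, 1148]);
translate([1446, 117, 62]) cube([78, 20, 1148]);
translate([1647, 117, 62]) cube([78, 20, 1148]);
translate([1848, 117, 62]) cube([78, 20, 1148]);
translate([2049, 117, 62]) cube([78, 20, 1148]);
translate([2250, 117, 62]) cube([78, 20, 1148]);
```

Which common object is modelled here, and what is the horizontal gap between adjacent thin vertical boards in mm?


A fence section. The picket gap is 123 mm.

Two posts, two rails, 11 pickets — a fence section. Span 2341 mm holds 11 pickets of 78 mm with 12 equal gaps: ⌊(2341 − 11·78) / 12⌋ = 123 mm.


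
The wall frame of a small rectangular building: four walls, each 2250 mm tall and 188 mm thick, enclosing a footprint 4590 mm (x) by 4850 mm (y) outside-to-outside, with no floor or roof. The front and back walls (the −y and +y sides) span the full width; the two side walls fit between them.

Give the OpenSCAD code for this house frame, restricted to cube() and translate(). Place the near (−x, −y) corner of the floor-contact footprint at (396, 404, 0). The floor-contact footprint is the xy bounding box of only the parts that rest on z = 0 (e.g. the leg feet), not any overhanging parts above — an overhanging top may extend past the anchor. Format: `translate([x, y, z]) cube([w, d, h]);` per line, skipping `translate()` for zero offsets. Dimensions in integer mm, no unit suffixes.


translate([396, 404, 0]) cube([4590, 188, 2250]);
translate([396, 5066, 0]) cube([4590, 188, 2250]);
translate([396, 592, 0]) cube([188, 4474, 2250]);
translate([4798, 592, 0]) cube([188, 4474, 2250]);


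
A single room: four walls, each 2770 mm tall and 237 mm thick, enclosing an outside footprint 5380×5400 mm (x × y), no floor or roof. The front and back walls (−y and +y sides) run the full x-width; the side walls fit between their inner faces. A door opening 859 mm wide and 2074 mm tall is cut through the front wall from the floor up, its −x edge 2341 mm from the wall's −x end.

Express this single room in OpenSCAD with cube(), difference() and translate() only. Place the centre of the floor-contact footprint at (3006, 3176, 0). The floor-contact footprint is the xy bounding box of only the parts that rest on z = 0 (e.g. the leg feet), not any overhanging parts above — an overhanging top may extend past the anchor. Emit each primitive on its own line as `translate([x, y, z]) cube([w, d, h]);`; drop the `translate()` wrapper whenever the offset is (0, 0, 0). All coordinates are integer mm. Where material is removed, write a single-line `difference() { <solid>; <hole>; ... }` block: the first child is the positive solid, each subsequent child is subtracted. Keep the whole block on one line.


difference() { translate([316, 476, 0]) cube([5380, 237, 2770]); translate([2657, 476, 0]) cube([859, 237, 2074]); }
translate([316, 5639, 0]) cube([5380, 237, 2770]);
translate([316, 713, 0]) cube([237, 4926, 2770]);
translate([5459, 713, 0]) cube([237, 4926, 2770]);


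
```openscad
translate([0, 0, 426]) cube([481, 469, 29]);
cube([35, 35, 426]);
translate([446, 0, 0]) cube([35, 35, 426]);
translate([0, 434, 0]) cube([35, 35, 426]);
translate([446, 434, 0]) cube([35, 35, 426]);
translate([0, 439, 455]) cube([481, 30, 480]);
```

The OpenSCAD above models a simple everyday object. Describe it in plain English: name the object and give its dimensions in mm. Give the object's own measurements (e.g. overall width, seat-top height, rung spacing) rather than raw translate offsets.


A chair. The seat is a 481×469×29 mm slab with its top at z = 455 mm, on four 35×35 mm corner legs (flush with the seat edges, standing on z = 0). A flat backrest 30 mm thick, 480 mm tall, spans the full seat width and rises from the seat top along its +y edge, rear face flush with the rear of the seat.


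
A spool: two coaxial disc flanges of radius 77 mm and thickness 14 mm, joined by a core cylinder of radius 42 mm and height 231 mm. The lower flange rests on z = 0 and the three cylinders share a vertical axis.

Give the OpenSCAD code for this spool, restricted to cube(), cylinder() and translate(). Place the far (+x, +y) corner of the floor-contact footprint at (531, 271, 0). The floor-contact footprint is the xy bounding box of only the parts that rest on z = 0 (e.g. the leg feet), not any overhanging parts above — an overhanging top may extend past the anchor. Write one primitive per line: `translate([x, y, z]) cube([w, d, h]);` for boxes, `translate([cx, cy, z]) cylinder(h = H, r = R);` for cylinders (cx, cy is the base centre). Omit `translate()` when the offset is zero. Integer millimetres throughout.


translate([454, 194, 0]) cylinder(h = 14, r = 77);
translate([454, 194, 14]) cylinder(h = 231, r = 42);
translate([454, 194, 245]) cylinder(h = 14, r = 77);


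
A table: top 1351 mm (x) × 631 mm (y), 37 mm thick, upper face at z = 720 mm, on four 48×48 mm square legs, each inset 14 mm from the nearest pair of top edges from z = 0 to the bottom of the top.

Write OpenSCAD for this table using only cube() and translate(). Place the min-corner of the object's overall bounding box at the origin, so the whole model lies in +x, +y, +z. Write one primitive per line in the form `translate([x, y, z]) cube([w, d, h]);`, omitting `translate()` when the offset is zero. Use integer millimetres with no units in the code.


translate([0, 0, 683]) cube([1351, 631, 37]);
translate([14, 14, 0]) cube([48, 48, 683]);
translate([1289, 14, 0]) cube([48, 48, 683]);
translate([14, 569, 0]) cube([48, 48, 683]);
translate([1289, 569, 0]) cube([48, 48, 683]);


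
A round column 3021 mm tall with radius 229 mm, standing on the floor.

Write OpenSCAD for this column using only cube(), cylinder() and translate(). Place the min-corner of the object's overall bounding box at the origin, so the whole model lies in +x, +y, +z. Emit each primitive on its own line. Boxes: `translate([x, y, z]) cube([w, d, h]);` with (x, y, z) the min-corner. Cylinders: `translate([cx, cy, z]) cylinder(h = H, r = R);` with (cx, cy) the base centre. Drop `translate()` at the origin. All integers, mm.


translate([229, 229, 0]) cylinder(h = 3021, r = 229);


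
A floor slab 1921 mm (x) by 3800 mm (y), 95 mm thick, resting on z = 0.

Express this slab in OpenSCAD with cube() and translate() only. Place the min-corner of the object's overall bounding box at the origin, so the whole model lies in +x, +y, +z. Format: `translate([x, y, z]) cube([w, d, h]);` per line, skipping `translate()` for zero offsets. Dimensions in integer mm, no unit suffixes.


cube([1921, 3800, 95]);


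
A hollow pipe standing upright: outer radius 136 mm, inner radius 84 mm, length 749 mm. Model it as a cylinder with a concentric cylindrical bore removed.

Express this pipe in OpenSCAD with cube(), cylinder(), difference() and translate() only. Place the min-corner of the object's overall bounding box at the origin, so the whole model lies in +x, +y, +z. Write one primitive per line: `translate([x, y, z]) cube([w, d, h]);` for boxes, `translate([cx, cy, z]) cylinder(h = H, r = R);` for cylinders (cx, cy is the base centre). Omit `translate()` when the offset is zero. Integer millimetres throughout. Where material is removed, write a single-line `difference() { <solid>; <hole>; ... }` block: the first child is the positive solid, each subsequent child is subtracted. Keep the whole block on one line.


difference() { translate([136, 136, 0]) cylinder(h = 749, r = 136); translate([136, 136, 0]) cylinder(h = 749, r = 84); }


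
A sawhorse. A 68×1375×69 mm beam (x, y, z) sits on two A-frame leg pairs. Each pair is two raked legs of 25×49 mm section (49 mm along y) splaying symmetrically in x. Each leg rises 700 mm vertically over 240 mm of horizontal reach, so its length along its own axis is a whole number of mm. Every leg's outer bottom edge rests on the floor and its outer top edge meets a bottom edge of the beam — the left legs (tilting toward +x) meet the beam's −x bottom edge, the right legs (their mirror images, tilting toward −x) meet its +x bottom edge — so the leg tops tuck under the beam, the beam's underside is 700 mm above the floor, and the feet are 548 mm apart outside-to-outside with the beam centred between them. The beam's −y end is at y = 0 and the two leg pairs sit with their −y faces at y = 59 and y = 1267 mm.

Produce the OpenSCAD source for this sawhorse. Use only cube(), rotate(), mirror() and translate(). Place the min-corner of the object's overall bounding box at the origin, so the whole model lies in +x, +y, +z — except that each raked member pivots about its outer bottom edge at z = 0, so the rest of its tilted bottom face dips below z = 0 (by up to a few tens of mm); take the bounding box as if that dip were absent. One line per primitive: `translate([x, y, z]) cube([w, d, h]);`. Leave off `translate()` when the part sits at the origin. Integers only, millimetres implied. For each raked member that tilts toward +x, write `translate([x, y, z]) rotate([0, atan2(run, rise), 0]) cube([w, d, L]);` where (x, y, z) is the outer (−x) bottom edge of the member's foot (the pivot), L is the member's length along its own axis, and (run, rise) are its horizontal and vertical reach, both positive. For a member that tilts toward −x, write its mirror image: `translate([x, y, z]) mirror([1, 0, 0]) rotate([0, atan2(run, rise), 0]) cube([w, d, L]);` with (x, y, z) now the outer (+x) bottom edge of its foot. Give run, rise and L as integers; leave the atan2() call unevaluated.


// leg length = √(240² + 700²) = 740
// right-leg outer foot x = 2·240 + 68 = 548
// beam min-corner = (240, 0, 700)
translate([240, 0, 700]) cube([68, 1375, 69]);
translate([0, 59, 0]) rotate([0, atan2(240, 700), 0]) cube([25, 49, 740]);
translate([548, 59, 0]) mirror([1, 0, 0]) rotate([0, atan2(240, 700), 0]) cube([25, 49, 740]);
translate([0, 1267, 0]) rotate([0, atan2(240, 700), 0]) cube([25, 49, 740]);
translate([548, 1267, 0]) mirror([1, 0, 0]) rotate([0, atan2(240, 700), 0]) cube([25, 49, 740]);


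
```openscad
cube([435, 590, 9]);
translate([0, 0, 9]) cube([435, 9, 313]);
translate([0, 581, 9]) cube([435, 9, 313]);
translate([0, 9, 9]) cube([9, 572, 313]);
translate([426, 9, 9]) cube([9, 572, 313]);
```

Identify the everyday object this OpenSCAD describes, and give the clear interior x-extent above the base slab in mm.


An open box. The internal width is 417 mm.

A 435×590 base slab with four walls standing on it — an open box. The base is 435 mm wide and the walls are 9 mm thick, so the internal width is 435 − 2 × 9 = 417 mm.


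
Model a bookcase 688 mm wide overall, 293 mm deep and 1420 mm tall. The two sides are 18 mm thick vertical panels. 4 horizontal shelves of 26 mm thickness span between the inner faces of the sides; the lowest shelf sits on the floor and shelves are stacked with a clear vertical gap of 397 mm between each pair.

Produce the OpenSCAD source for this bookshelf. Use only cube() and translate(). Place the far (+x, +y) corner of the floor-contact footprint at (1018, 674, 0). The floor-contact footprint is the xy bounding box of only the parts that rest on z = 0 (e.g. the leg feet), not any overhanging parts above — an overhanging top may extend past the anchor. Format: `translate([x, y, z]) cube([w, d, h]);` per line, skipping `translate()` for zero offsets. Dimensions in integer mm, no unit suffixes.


translate([330, 381, 0]) cube([18, 293, 1420]);
translate([1000, 381, 0]) cube([18, 293, 1420]);
translate([348, 381, 0]) cube([652, 293, 26]);
translate([348, 381, 423]) cube([652, 293, 26]);
translate([348, 381, 846]) cube([652, 293, 26]);
translate([348, 381, 1269]) cube([652, 293, 26]);


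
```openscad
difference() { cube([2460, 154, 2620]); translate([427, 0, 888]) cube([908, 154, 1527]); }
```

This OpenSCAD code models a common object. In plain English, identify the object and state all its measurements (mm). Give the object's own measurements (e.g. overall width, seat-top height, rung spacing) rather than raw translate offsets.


A wall 2460 mm long (x), 154 mm thick (y), 2620 mm tall, with a rectangular window opening cut through it. The opening is 908 mm wide and 1527 mm tall; its sill is at z = 888 mm and its near (−x) edge is 427 mm from the wall's −x end. The opening passes through the full wall thickness.


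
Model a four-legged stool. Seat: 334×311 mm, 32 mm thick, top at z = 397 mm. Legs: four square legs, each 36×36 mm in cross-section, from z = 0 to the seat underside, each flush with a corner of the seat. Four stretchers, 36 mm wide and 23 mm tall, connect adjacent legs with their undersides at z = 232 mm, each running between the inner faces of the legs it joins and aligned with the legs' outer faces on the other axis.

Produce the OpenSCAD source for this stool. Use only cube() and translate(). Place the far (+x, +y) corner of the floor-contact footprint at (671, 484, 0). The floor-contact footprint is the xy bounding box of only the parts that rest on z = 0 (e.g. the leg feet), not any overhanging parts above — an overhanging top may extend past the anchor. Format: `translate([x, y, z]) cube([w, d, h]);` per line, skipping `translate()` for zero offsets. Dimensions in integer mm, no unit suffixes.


translate([337, 173, 365]) cube([334, 311, 32]);
translate([337, 173, 0]) cube([36, 36, 365]);
translate([635, 173, 0]) cube([36, 36, 365]);
translate([337, 448, 0]) cube([36, 36, 365]);
translate([635, 448, 0]) cube([36, 36, 365]);
translate([373, 173, 232]) cube([262, 36, 23]);
translate([373, 448, 232]) cube([262, 36, 23]);
translate([337, 209, 232]) cube([36, 239, 23]);
translate([635, 209, 232]) cube([36, 239, 23]);


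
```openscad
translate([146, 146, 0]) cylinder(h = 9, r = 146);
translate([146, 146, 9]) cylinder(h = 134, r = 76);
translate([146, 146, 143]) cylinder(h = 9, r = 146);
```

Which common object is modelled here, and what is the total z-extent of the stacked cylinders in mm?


A spool. The overall height is 152 mm.

Three coaxial cylinders, large–small–large — a spool. Two 9 mm flanges and a 134 mm core give 9 + 134 + 9 = 152 mm.


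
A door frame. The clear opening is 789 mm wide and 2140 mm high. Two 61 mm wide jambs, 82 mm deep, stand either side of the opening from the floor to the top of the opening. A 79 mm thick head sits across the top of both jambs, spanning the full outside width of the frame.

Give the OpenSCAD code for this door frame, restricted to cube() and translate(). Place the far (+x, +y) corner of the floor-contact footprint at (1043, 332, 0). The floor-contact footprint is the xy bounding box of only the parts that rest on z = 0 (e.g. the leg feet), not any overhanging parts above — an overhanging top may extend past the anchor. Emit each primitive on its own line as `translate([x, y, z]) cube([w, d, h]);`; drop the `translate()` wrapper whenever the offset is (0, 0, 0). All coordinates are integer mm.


translate([132, 250, 0]) cube([61, 82, 2140]);
translate([982, 250, 0]) cube([61, 82, 2140]);
translate([132, 250, 2140]) cube([911, 82, 79]);


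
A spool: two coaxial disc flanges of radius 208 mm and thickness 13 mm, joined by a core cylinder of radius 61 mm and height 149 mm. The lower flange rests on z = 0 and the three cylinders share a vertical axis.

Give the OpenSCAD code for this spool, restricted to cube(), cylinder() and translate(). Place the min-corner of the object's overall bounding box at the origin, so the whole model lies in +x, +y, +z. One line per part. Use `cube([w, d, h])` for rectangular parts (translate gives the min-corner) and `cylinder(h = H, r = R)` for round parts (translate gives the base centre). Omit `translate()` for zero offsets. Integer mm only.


translate([208, 208, 0]) cylinder(h = 13, r = 208);
translate([208, 208, 13]) cylinder(h = 149, r = 61);
translate([208, 208, 162]) cylinder(h = 13, r = 208);


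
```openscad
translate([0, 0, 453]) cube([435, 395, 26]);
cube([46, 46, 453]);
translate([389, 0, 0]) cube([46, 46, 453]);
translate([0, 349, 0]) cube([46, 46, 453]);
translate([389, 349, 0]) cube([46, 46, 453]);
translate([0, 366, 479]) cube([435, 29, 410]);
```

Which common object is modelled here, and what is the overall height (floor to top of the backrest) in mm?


A chair. The overall height is 889 mm.

A slab on four corner posts with a tall panel at the back — a chair. The seat slab sits at z = 453 with thickness 26, and the 410 mm backrest starts at the seat top, so the overall height is 453 + 26 + 410 = 889 mm.


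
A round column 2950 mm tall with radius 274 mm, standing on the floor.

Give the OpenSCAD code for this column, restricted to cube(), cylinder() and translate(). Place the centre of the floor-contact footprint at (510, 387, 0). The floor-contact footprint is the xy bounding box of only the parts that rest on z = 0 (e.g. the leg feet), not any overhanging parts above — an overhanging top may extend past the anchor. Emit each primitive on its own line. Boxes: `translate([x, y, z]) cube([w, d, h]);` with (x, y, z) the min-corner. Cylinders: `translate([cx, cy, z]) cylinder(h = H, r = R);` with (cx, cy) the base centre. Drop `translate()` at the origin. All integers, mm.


translate([510, 387, 0]) cylinder(h = 2950, r = 274);


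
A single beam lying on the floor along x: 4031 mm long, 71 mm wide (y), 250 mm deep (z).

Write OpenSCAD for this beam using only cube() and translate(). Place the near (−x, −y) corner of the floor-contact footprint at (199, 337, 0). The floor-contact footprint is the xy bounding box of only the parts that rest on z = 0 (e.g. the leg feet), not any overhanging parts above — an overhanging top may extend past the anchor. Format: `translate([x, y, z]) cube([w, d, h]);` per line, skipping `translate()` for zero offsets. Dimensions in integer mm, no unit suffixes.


translate([199, 337, 0]) cube([4031, 71, 250]);


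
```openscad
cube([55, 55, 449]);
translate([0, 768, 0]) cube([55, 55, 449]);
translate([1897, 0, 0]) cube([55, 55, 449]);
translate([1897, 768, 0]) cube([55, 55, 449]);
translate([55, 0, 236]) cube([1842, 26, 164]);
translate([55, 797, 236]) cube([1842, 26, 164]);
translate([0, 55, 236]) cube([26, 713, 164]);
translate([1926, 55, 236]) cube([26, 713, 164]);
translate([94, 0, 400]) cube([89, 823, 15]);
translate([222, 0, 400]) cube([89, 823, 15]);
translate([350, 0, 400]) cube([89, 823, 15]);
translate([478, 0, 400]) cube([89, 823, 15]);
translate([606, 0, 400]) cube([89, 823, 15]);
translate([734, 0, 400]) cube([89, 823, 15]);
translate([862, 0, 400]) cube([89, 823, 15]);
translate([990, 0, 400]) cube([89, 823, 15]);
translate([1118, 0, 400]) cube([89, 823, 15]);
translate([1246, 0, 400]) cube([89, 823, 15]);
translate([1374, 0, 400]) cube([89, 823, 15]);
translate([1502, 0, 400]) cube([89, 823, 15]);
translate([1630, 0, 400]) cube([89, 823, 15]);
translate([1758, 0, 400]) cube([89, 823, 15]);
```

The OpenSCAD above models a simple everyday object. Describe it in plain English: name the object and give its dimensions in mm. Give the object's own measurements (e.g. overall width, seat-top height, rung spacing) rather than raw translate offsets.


A bed frame 1952 mm long (x) by 823 mm wide (y). Four 55×55 mm corner posts, 449 mm tall, at the corners of the footprint. Four rails of 26 mm thickness and 164 mm height run between adjacent posts with their undersides at z = 236 mm, their outer faces flush with the outside of the frame (the two x-running rails run between the posts' inner faces; the two y-running rails run between the posts' inner faces). 14 slats, each 89 mm wide (x) and 15 mm thick, lie across the top of the two x-running rails, running the full 823 mm width of the frame in y; along x they sit between the end posts with a 39 mm gap after the −x posts and between neighbouring slats, leaving 50 mm before the +x posts.
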